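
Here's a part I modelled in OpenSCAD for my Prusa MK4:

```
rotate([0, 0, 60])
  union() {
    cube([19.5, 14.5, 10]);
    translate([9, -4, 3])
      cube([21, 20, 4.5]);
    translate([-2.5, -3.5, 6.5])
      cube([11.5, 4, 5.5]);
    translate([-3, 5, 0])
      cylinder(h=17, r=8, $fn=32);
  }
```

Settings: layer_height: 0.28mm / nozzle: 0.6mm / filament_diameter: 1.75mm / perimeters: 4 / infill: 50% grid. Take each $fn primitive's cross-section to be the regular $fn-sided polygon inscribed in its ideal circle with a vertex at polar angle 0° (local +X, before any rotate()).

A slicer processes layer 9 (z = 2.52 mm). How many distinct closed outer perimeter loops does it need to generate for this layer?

At z = 2.52 mm: the cube (footprint 19.5×14.5) is included at this height; the cube at (9, -4) does not reach this height (z outside [3, 7.5]); the cube at (-2.5, -3.5) is not intersected at this z (z outside [6.5, 12]); the cylinder at (-3, 5): section is a regular 32-gon, circumradius r=8; Merging all regions: the regions partially overlap (shared area 48.68 mm²), so overlapping operands fuse into one piece — 1 connected region; (rotated 60° about Z; rotation is an isometry so areas/perimeters/island counts are preserved). The result has 1 disconnected region.

1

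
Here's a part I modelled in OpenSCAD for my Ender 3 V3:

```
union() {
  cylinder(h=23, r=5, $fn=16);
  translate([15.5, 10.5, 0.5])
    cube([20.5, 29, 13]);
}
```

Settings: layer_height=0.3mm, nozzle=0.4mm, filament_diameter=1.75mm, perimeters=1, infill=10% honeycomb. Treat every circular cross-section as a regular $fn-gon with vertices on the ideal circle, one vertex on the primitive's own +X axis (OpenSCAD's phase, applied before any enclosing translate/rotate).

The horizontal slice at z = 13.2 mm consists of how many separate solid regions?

At z = 13.2 mm: the r=5 cylinder gives a regular 16-gon of circumradius 5 (constant along its height); the 20.5×29 cube at (15.5, 10.5) contributes its full rectangle; Combining (union): the 2 present regions are separate (no shared area or edge), so areas and boundary lengths simply add and each stays a separate island — 2 connected regions. The result has 2 disconnected regions.

2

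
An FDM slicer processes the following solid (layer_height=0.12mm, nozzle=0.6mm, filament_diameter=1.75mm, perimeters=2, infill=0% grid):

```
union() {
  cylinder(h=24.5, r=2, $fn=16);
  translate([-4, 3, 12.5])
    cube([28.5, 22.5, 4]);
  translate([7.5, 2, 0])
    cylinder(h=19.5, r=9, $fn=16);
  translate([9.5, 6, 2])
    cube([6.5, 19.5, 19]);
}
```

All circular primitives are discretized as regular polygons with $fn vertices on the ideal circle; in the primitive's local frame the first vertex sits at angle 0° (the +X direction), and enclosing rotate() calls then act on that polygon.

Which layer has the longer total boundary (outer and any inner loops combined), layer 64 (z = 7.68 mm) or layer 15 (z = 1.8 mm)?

Layer 64 (z = 7.68): the r=2 cylinder gives a regular 16-gon of circumradius 2 (constant along its height) (perimeter = 2·16·2.000·sin(180°/16) = 12.49 mm); the cube at (-4, 3) does not reach this height (z outside [12.5, 16.5]); the r=9 cylinder at (7.5, 2) contributes a regular 16-gon of circumradius 9 (perimeter = 2·16·9.000·sin(180°/16) = 56.19 mm); the cube at (9.5, 6) (footprint 6.5×19.5) is included at this height (perimeter 52.00 mm); Merging all regions: the regions partially overlap (shared area 28.18 mm²), so the edge portions inside another operand are dropped and the merged outline is re-measured after clipping — boundary = 90.53 mm. So its perimeter = 90.53 mm. Layer 15 (z = 1.8): the cylinder: section is a regular 16-gon, circumradius r=2 (perimeter = 2·16·2.000·sin(180°/16) = 12.49 mm); the cube at (-4, 3) is absent (z outside [12.5, 16.5]); the r=9 cylinder at (7.5, 2) gives a regular 16-gon of circumradius 9 (constant along its height) (perimeter = 2·16·9.000·sin(180°/16) = 56.19 mm); the cube at (9.5, 6) is absent (z outside [2, 21]); Merging all regions: the regions partially overlap (shared area 10.12 mm²), so the edge portions inside another operand are dropped and the merged outline is re-measured after clipping — boundary = 56.90 mm. So its perimeter = 56.90 mm. Layer 64 is larger (90.53 vs 56.90 mm).

layer 64 (z = 7.68 mm)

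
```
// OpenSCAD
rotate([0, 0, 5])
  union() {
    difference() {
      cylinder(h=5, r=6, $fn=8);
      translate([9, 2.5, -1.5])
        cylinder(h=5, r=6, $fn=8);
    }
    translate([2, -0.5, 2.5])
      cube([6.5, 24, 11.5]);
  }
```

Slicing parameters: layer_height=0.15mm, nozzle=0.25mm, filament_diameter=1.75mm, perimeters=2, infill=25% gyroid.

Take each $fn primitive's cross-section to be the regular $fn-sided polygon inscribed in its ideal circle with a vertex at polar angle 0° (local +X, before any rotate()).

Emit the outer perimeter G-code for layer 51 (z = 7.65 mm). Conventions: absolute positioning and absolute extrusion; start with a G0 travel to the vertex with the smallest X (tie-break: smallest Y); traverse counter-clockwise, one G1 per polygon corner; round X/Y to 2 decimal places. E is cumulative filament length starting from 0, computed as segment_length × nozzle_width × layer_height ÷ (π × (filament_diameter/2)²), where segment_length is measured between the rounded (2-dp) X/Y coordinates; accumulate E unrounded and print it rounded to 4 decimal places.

G0 X-0.06 Y23.58 Z7.65
G1 X2.04 Y-0.32 E0.3741
G1 X8.51 Y0.24 E0.4753
G1 X6.42 Y24.15 E0.8495
G1 X-0.06 Y23.58 E0.9509

At z = 7.65 mm: the cylinder is absent (z outside [0, 5]); the cylinder at (9, 2.5) is absent (z outside [-1.5, 3.5]); After the difference (first − rest): the first operand is absent here, so nothing remains; the cube at (2, -0.5) (footprint 6.5×24) is included at this height; Combining (union): only the 6.5×24 cube at (2, -0.5) is present, so the union is just that shape — 1 connected region; (whole slice rotated 5° about Z — lengths, areas and connectivity unchanged). The outline is a single polygon with 4 vertices. Extrusion per mm of travel: 0.25 × 0.15 / (π × 0.875²) = 0.015591. Accumulating E over each segment gives final E = 0.9509.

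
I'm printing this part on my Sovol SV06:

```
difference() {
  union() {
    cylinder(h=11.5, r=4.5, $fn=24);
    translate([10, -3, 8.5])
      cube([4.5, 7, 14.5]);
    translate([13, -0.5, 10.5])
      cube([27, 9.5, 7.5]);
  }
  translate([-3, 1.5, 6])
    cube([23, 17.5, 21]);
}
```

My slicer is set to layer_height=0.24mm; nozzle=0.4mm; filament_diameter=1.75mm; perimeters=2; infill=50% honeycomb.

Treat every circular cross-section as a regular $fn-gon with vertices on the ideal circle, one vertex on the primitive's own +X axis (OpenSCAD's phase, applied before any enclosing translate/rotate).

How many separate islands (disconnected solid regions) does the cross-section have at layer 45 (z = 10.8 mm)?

At z = 10.8 mm: the r=4.5 cylinder gives a regular 24-gon of circumradius 4.5 (constant along its height); the cube at (10, -3) (footprint 4.5×7) is included at this height; the cube at (13, -0.5) (footprint 27×9.5) is included at this height; Taking the union: the regions partially overlap (shared area 6.75 mm²), so overlapping operands fuse into one piece — 2 connected regions; the cube at (-3, 1.5) is present — its section is the full 23×17.5 rectangle; After the difference (first − rest): starting from the result so far, the 23×17.5 cube at (-3, 1.5) partially overlaps it — only the 76.97 mm² overlap (of its 402.50 mm²) is removed, clipping the outline — 2 connected regions. Overall, the cross-section has 2 separate islands. Island count = 2.

2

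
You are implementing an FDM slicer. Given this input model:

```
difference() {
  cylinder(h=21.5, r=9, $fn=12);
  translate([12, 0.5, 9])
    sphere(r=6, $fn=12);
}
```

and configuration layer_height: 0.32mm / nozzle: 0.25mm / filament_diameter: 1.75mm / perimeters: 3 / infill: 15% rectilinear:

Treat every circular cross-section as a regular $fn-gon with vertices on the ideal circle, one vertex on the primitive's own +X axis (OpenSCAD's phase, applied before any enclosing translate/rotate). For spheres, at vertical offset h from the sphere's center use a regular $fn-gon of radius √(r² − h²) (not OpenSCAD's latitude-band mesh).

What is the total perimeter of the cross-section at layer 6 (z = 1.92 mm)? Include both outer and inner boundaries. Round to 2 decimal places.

At z = 1.92 mm: the r=9 cylinder contributes a regular 12-gon of circumradius 9 (perimeter = 2·12·9.000·sin(180°/12) = 55.90 mm); the sphere at (12, 0.5) is not intersected at this z (|z−center|=7.080 > r=6); Subtracting the remaining from the first: none of the subtracted shapes is present at this height, so the r=9 cylinder is unchanged — boundary = 55.90 mm. Overall, the cross-section is a single solid region. Total boundary length (outer) = 55.90 mm.

55.90 mm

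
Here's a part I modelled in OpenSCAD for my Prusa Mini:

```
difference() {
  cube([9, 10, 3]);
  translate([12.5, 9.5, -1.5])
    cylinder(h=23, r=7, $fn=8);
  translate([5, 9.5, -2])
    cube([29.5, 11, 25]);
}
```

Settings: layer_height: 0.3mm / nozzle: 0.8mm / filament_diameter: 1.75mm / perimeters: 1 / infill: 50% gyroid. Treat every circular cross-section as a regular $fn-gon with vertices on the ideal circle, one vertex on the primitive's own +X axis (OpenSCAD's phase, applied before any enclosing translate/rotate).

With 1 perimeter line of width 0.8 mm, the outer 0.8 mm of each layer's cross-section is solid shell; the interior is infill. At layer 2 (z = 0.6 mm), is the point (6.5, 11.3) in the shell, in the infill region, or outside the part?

At z = 0.6 mm: the cube (footprint 9×10) is included at this height; the r=7 cylinder at (12.5, 9.5) gives a regular 8-gon of circumradius 7 (constant along its height); the cube at (5, 9.5) (footprint 29.5×11) is included at this height; Taking the first minus the rest: starting from the 9×10 cube, the r=7 cylinder at (12.5, 9.5) partially overlaps it — only the 14.38 mm² overlap (of its 138.59 mm²) is removed, clipping the outline; the 29.5×11 cube at (5, 9.5) partially overlaps it — only the 0.30 mm² overlap (of its 324.50 mm²) is removed, clipping the outline — 1 connected region. Overall, the cross-section is a single solid region. The nearest boundary edge runs (0.00, 10.00)→(5.00, 10.00); distance from the point to it = 1.98 mm. The point is not inside any of the regions above, so it lies outside the cross-section (1.98 mm from the nearest boundary).

outside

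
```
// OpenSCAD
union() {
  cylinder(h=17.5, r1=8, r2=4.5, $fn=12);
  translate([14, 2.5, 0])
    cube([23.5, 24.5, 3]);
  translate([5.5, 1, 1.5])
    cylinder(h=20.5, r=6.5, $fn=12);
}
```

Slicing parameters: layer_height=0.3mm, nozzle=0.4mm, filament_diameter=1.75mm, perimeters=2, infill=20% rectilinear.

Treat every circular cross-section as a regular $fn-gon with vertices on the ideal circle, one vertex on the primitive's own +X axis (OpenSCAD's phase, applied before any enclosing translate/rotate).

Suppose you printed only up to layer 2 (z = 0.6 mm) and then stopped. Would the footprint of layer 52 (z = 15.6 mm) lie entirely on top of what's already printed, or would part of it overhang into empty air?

Compare the two slices. At z = 0.6: the cone contributes a regular 12-gon of circumradius 7.880 (interpolated between r1=8 and r2=4.5 at t=0.034) (area = (12/2)·7.880²·sin(360°/12) = 186.28 mm²); the cube at (14, 2.5) (footprint 23.5×24.5) is included at this height (area 575.75 mm²); the cylinder at (5.5, 1) does not reach this height (z outside [1.5, 22]); Merging all regions: the 2 present regions are separate (no shared area or edge), so areas and boundary lengths simply add and each stays a separate island — area = 762.03 mm². At z = 15.6: the cone: at t=0.891 of its height the radius interpolates to r₁+(r₂−r₁)t = 4.880, giving a regular 12-gon of that circumradius (area = (12/2)·4.880²·sin(360°/12) = 71.44 mm²); the cube at (14, 2.5) does not reach this height (z outside [0, 3]); the cylinder at (5.5, 1): section is a regular 12-gon, circumradius r=6.5 (area = (12/2)·6.500²·sin(360°/12) = 126.75 mm²); Taking the union: the regions partially overlap — summed areas 198.19 mm² minus the doubly-counted overlap 36.84 mm² gives 161.35 mm² — area = 161.35 mm². Checking containment: at z = 15.6 the cross-section extends beyond the z = 0.6 cross-section by about 49.06 mm².

part overhangs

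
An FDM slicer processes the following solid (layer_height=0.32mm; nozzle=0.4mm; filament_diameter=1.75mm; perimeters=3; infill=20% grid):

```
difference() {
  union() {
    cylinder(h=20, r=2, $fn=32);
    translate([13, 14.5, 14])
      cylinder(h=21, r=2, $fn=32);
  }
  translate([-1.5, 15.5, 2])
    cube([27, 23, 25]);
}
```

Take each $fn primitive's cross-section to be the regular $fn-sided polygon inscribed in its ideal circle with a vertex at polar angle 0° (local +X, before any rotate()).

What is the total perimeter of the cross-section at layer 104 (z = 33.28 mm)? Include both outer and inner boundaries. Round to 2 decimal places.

At z = 33.28 mm: the cylinder does not reach this height (z outside [0, 20]); the cylinder at (13, 14.5): section is a regular 32-gon, circumradius r=2 (perimeter = 2·32·2.000·sin(180°/32) = 12.55 mm); Taking the union: only the r=2 cylinder at (13, 14.5) is present, so the union is just that shape — boundary = 12.55 mm; the cube at (-1.5, 15.5) does not reach this height (z outside [2, 27]); Subtracting the remaining from the first: none of the subtracted shapes is present at this height, so the result so far is unchanged — boundary = 12.55 mm. Overall, the cross-section is a single solid region. Total boundary length (outer) = 12.55 mm.

12.55 mm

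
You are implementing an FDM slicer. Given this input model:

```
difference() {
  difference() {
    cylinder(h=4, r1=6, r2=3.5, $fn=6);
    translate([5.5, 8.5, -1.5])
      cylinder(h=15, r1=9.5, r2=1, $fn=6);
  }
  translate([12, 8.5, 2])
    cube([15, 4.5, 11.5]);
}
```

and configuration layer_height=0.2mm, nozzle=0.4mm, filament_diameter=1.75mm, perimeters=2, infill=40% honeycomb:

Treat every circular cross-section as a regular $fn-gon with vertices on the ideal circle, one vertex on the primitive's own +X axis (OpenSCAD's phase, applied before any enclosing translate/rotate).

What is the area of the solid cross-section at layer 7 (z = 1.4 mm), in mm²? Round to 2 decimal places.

61.18 mm²

At z = 1.4 mm: the cone: at t=0.350 of its height the radius interpolates to r₁+(r₂−r₁)t = 5.125, giving a regular 6-gon of that circumradius (area = (6/2)·5.125²·sin(360°/6) = 68.24 mm²); the cone at (5.5, 8.5) contributes a regular 6-gon of circumradius 7.857 (interpolated between r1=9.5 and r2=1 at t=0.193) (area = (6/2)·7.857²·sin(360°/6) = 160.37 mm²); Subtracting the remaining from the first: starting from the cone (68.24 mm²), the cone at (5.5, 8.5) partially overlaps it — only the 7.06 mm² overlap (of its 160.37 mm²) is removed, clipping the outline — area = 61.18 mm²; the cube at (12, 8.5) is absent (z outside [2, 13.5]); Subtracting the remaining from the first: none of the subtracted shapes is present at this height, so the result so far is unchanged — area = 61.18 mm². Overall, the cross-section is a single solid region. Net area = 61.18 mm².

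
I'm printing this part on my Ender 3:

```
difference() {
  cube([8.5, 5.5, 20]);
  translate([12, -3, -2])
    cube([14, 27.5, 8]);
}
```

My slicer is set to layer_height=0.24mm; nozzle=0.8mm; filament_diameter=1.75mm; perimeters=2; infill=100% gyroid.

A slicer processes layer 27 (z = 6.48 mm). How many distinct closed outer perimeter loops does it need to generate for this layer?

1

At z = 6.48 mm: the cube (footprint 8.5×5.5) is included at this height; the cube at (12, -3) is not intersected at this z (z outside [-2, 6]); Taking the first minus the rest: none of the subtracted shapes is present at this height, so the 8.5×5.5 cube is unchanged — 1 connected region. The result has 1 disconnected region.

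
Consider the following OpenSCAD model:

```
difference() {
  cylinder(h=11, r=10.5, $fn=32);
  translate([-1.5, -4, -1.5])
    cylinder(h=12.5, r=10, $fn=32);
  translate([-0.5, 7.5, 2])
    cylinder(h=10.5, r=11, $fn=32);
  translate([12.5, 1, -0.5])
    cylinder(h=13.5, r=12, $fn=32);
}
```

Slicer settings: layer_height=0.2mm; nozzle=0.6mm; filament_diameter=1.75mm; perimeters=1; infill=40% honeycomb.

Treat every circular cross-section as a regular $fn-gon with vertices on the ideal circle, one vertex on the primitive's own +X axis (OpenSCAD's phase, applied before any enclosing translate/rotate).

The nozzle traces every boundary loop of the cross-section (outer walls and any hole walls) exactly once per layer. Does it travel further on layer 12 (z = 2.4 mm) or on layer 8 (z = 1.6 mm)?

layer 8 (z = 1.6 mm)

Layer 12 (z = 2.4): the r=10.5 cylinder gives a regular 32-gon of circumradius 10.5 (constant along its height) (perimeter = 2·32·10.500·sin(180°/32) = 65.87 mm); the cylinder at (-1.5, -4): section is a regular 32-gon, circumradius r=10 (perimeter = 2·32·10.000·sin(180°/32) = 62.73 mm); the cylinder at (-0.5, 7.5): section is a regular 32-gon, circumradius r=11 (perimeter = 2·32·11.000·sin(180°/32) = 69.00 mm); the r=12 cylinder at (12.5, 1) gives a regular 32-gon of circumradius 12 (constant along its height) (perimeter = 2·32·12.000·sin(180°/32) = 75.28 mm); Subtracting the remaining from the first: starting from the r=10.5 cylinder, the r=10 cylinder at (-1.5, -4) partially overlaps it — only the 240.88 mm² overlap (of its 312.14 mm²) is removed, clipping the outline; the r=11 cylinder at (-0.5, 7.5) partially overlaps it — only the 87.70 mm² overlap (of its 377.69 mm²) is removed, clipping the outline; the r=12 cylinder at (12.5, 1) partially overlaps it — only the 14.96 mm² overlap (of its 449.49 mm²) is removed, clipping the outline — boundary = 4.45 mm. So its perimeter = 4.45 mm. Layer 8 (z = 1.6): the r=10.5 cylinder contributes a regular 32-gon of circumradius 10.5 (perimeter = 2·32·10.500·sin(180°/32) = 65.87 mm); the cylinder at (-1.5, -4): section is a regular 32-gon, circumradius r=10 (perimeter = 2·32·10.000·sin(180°/32) = 62.73 mm); the cylinder at (-0.5, 7.5) does not reach this height (z outside [2, 12.5]); the r=12 cylinder at (12.5, 1) contributes a regular 32-gon of circumradius 12 (perimeter = 2·32·12.000·sin(180°/32) = 75.28 mm); Taking the first minus the rest: starting from the r=10.5 cylinder, the r=10 cylinder at (-1.5, -4) partially overlaps it — only the 240.88 mm² overlap (of its 312.14 mm²) is removed, clipping the outline; the r=12 cylinder at (12.5, 1) partially overlaps it — only the 52.59 mm² overlap (of its 449.49 mm²) is removed, clipping the outline — boundary = 39.54 mm. So its perimeter = 39.54 mm. Layer 8 is larger (39.54 vs 4.45 mm).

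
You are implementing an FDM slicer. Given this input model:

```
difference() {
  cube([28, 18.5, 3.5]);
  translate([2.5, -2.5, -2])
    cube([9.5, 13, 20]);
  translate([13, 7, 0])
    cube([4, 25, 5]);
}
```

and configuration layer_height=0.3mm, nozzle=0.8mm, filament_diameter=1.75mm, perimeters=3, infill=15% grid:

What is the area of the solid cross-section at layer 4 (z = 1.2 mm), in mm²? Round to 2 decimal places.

372.25 mm²

At z = 1.2 mm: the cube (footprint 28×18.5) is included at this height (area 518.00 mm²); the cube at (2.5, -2.5) (footprint 9.5×13) is included at this height (area 123.50 mm²); the 4×25 cube at (13, 7) contributes its full rectangle (area 100.00 mm²); After the difference (first − rest): starting from the 28×18.5 cube (518.00 mm²), the 9.5×13 cube at (2.5, -2.5) partially overlaps it — only the 99.75 mm² overlap (of its 123.50 mm²) is removed, clipping the outline; the 4×25 cube at (13, 7) partially overlaps it — only the 46.00 mm² overlap (of its 100.00 mm²) is removed, clipping the outline — area = 372.25 mm². Overall, the cross-section is a single solid region. Net area = 372.25 mm².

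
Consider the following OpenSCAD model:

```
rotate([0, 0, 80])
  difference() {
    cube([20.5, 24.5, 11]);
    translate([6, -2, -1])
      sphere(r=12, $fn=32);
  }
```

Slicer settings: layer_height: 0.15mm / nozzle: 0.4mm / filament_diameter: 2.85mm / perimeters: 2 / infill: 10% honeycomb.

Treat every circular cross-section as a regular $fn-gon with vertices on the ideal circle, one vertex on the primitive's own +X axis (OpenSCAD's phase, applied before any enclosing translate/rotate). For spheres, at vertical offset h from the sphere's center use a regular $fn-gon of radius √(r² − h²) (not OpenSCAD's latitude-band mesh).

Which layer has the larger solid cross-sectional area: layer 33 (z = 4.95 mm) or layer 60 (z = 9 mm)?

layer 60 (z = 9 mm)

Layer 33 (z = 4.95): the cube (footprint 20.5×24.5) is included at this height (area 502.25 mm²); the sphere at (6, -2): section is a regular 32-gon, circumradius = √(r²−h²) = √(12²−5.95²) = 10.421 (area = (32/2)·10.421²·sin(360°/32) = 338.98 mm²); After the difference (first − rest): starting from the 20.5×24.5 cube (502.25 mm²), the r=12 sphere at (6, -2) partially overlaps it — only the 110.77 mm² overlap (of its 338.98 mm²) is removed, clipping the outline — area = 391.48 mm²; (whole slice rotated 80° about Z — lengths, areas and connectivity unchanged). So its area = 391.48 mm². Layer 60 (z = 9): the 20.5×24.5 cube contributes its full rectangle (area 502.25 mm²); the r=12 sphere at (6, -2) slices to a regular 32-gon of circumradius 6.633 (√(r²−h²) with h=10 from center) (area = (32/2)·6.633²·sin(360°/32) = 137.34 mm²); Taking the first minus the rest: starting from the 20.5×24.5 cube (502.25 mm²), the r=12 sphere at (6, -2) partially overlaps it — only the 42.51 mm² overlap (of its 137.34 mm²) is removed, clipping the outline — area = 459.74 mm²; (rotated 80° about Z; rotation is an isometry so areas/perimeters/island counts are preserved). So its area = 459.74 mm². Layer 60 is larger (459.74 vs 391.48 mm²).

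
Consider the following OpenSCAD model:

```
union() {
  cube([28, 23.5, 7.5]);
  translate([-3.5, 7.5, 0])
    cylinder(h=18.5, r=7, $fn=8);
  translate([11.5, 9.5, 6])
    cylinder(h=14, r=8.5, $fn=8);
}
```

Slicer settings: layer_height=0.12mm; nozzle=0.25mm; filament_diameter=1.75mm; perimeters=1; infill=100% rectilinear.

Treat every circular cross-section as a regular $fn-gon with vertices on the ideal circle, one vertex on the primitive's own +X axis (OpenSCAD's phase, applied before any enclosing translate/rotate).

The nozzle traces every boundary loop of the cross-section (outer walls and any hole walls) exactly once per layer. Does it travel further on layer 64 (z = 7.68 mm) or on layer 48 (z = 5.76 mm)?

Layer 64 (z = 7.68): the cube does not reach this height (z outside [0, 7.5]); the r=7 cylinder at (-3.5, 7.5) gives a regular 8-gon of circumradius 7 (constant along its height) (perimeter = 2·8·7.000·sin(180°/8) = 42.86 mm); the r=8.5 cylinder at (11.5, 9.5) gives a regular 8-gon of circumradius 8.5 (constant along its height) (perimeter = 2·8·8.500·sin(180°/8) = 52.04 mm); Merging all regions: the 2 present regions are separate (no shared area or edge), so areas and boundary lengths simply add and each stays a separate island — boundary = 94.91 mm. So its perimeter = 94.91 mm. Layer 48 (z = 5.76): the cube is present — its section is the full 28×23.5 rectangle (perimeter 103.00 mm); the r=7 cylinder at (-3.5, 7.5) gives a regular 8-gon of circumradius 7 (constant along its height) (perimeter = 2·8·7.000·sin(180°/8) = 42.86 mm); the cylinder at (11.5, 9.5) is not intersected at this z (z outside [6, 20]); Merging all regions: the regions partially overlap (shared area 25.37 mm²), so the edge portions inside another operand are dropped and the merged outline is re-measured after clipping — boundary = 120.91 mm. So its perimeter = 120.91 mm. Layer 48 is larger (120.91 vs 94.91 mm).

layer 48 (z = 5.76 mm)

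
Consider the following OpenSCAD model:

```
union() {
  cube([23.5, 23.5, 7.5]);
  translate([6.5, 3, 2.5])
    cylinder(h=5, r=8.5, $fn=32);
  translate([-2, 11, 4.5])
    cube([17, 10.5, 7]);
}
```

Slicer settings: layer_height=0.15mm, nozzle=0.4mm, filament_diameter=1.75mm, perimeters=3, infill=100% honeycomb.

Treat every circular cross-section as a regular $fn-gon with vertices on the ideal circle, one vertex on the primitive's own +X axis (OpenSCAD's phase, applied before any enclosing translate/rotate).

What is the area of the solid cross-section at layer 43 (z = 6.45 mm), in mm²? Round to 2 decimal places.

At z = 6.45 mm: the cube (footprint 23.5×23.5) is included at this height (area 552.25 mm²); the r=8.5 cylinder at (6.5, 3) gives a regular 32-gon of circumradius 8.5 (constant along its height) (area = (32/2)·8.500²·sin(360°/32) = 225.52 mm²); the cube at (-2, 11) is present — its section is the full 17×10.5 rectangle (area 178.50 mm²); Taking the union: the regions partially overlap — summed areas 956.27 mm² minus the doubly-counted overlap 307.30 mm² gives 648.97 mm² — area = 648.97 mm². Overall, the cross-section is a single solid region. Net area = 648.97 mm².

648.97 mm²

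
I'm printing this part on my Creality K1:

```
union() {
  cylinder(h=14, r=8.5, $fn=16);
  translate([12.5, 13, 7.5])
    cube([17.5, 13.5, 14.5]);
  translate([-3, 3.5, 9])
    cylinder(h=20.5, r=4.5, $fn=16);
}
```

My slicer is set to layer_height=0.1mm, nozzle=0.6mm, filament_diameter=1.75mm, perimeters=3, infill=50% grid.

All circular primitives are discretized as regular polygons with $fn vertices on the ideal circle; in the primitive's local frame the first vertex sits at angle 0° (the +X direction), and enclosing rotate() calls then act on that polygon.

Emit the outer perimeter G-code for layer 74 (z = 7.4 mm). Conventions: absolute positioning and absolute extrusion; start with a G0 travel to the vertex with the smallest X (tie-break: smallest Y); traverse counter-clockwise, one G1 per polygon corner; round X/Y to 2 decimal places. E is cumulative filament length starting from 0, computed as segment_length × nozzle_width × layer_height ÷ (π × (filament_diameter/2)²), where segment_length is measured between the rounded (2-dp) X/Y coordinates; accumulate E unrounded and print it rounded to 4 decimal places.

G0 X-8.50 Y0.00 Z7.40
G1 X-7.85 Y-3.25 E0.0827
G1 X-6.01 Y-6.01 E0.1654
G1 X-3.25 Y-7.85 E0.2482
G1 X0.00 Y-8.50 E0.3308
G1 X3.25 Y-7.85 E0.4135
G1 X6.01 Y-6.01 E0.4963
G1 X7.85 Y-3.25 E0.5790
G1 X8.50 Y0.00 E0.6617
G1 X7.85 Y3.25 E0.7444
G1 X6.01 Y6.01 E0.8271
G1 X3.25 Y7.85 E0.9099
G1 X0.00 Y8.50 E0.9925
G1 X-3.25 Y7.85 E1.0752
G1 X-6.01 Y6.01 E1.1580
G1 X-7.85 Y3.25 E1.2407
G1 X-8.50 Y0.00 E1.3234

At z = 7.4 mm: the r=8.5 cylinder gives a regular 16-gon of circumradius 8.5 (constant along its height); the cube at (12.5, 13) is not intersected at this z (z outside [7.5, 22]); the cylinder at (-3, 3.5) is absent (z outside [9, 29.5]); Merging all regions: only the r=8.5 cylinder is present, so the union is just that shape — 1 connected region. The outline is a single polygon with 16 vertices. Extrusion per mm of travel: 0.6 × 0.1 / (π × 0.875²) = 0.024945. Accumulating E over each segment gives final E = 1.3234.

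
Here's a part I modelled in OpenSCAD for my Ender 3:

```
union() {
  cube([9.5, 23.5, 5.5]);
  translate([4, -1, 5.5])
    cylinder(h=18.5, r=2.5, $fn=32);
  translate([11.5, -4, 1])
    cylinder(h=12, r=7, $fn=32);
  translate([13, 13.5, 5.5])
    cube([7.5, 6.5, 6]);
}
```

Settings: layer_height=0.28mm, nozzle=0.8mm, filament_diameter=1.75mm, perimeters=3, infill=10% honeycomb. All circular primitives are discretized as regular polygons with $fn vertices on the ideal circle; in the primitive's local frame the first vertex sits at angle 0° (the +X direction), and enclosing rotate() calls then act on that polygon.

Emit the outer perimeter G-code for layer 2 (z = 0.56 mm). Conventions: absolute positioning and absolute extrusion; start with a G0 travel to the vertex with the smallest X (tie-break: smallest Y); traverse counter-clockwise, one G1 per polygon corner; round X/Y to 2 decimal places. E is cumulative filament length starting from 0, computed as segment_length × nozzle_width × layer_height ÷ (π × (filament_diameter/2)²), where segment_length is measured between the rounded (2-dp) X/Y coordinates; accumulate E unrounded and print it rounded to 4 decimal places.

At z = 0.56 mm: the 9.5×23.5 cube contributes its full rectangle; the cylinder at (4, -1) is not intersected at this z (z outside [5.5, 24]); the cylinder at (11.5, -4) is not intersected at this z (z outside [1, 13]); the cube at (13, 13.5) does not reach this height (z outside [5.5, 11.5]); Combining (union): only the 9.5×23.5 cube is present, so the union is just that shape — 1 connected region. The outline is a single polygon with 4 vertices. Extrusion per mm of travel: 0.8 × 0.28 / (π × 0.875²) = 0.093128. Accumulating E over each segment gives final E = 6.1465.

G0 X0.00 Y0.00 Z0.56
G1 X9.50 Y0.00 E0.8847
G1 X9.50 Y23.50 E3.0732
G1 X0.00 Y23.50 E3.9580
G1 X0.00 Y0.00 E6.1465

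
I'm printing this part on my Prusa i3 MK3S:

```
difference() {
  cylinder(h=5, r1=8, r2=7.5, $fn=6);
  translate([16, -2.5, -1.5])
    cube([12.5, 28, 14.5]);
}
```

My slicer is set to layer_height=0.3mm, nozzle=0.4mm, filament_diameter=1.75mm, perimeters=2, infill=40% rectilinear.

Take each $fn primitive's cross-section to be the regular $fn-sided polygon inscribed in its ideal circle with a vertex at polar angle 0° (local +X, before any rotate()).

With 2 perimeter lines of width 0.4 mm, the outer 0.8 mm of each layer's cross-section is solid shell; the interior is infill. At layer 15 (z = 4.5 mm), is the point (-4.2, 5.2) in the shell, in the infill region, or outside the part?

At z = 4.5 mm: the cone contributes a regular 6-gon of circumradius 7.550 (interpolated between r1=8 and r2=7.5 at t=0.900); the cube at (16, -2.5) (footprint 12.5×28) is included at this height; Subtracting the remaining from the first: starting from the cone, the 12.5×28 cube at (16, -2.5) misses the remaining region (no effect) — 1 connected region. Overall, the cross-section is a single solid region. The nearest boundary edge runs (-7.55, 0.00)→(-3.77, 6.54); distance from the point to it = 0.30 mm. The point is inside the cross-section, 0.30 mm from the nearest boundary — within the 0.8 mm shell band (2 × 0.4).

shell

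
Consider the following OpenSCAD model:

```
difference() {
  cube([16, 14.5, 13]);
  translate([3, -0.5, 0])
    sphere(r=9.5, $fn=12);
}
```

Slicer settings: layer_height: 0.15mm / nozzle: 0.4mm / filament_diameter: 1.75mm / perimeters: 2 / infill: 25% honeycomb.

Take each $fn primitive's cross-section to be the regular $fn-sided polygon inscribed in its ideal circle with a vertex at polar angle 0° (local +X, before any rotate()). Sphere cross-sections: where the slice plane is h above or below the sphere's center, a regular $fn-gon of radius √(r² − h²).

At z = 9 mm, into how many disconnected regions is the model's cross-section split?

At z = 9 mm: the cube is present — its section is the full 16×14.5 rectangle; the sphere at (3, -0.5): section is a regular 12-gon, circumradius = √(r²−h²) = √(9.5²−9²) = 3.041; Subtracting the remaining from the first: starting from the 16×14.5 cube, the r=9.5 sphere at (3, -0.5) partially overlaps it — only the 10.90 mm² overlap (of its 27.75 mm²) is removed, clipping the outline — 1 connected region. The result has 1 disconnected region.

1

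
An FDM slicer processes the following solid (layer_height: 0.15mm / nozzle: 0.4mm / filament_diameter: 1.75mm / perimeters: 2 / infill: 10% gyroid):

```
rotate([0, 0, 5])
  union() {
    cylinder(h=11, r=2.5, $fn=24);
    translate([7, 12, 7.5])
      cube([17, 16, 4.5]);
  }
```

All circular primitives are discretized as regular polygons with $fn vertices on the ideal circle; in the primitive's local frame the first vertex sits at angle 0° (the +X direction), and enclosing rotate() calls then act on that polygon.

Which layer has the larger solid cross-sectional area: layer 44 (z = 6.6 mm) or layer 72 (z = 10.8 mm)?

Layer 44 (z = 6.6): the r=2.5 cylinder gives a regular 24-gon of circumradius 2.5 (constant along its height) (area = (24/2)·2.500²·sin(360°/24) = 19.41 mm²); the cube at (7, 12) is absent (z outside [7.5, 12]); Taking the union: only the r=2.5 cylinder is present, so the union is just that shape — area = 19.41 mm²; (rotated 5° about Z; rotation is an isometry so areas/perimeters/island counts are preserved). So its area = 19.41 mm². Layer 72 (z = 10.8): the r=2.5 cylinder gives a regular 24-gon of circumradius 2.5 (constant along its height) (area = (24/2)·2.500²·sin(360°/24) = 19.41 mm²); the cube at (7, 12) (footprint 17×16) is included at this height (area 272.00 mm²); Taking the union: the 2 present regions are separate (no shared area or edge), so areas and boundary lengths simply add and each stays a separate island — area = 291.41 mm²; (whole slice rotated 5° about Z — lengths, areas and connectivity unchanged). So its area = 291.41 mm². Layer 72 is larger (291.41 vs 19.41 mm²).

layer 72 (z = 10.8 mm)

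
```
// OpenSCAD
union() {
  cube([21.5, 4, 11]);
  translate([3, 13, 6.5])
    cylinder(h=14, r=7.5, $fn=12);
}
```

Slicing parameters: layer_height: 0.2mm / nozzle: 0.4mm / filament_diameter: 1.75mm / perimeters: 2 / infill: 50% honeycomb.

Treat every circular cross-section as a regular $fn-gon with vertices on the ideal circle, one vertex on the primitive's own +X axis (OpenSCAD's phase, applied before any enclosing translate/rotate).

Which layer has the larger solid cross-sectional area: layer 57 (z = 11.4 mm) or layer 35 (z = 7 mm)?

layer 35 (z = 7 mm)

Layer 57 (z = 11.4): the cube is absent (z outside [0, 11]); the cylinder at (3, 13): section is a regular 12-gon, circumradius r=7.5 (area = (12/2)·7.500²·sin(360°/12) = 168.75 mm²); Merging all regions: only the r=7.5 cylinder at (3, 13) is present, so the union is just that shape — area = 168.75 mm². So its area = 168.75 mm². Layer 35 (z = 7): the cube is present — its section is the full 21.5×4 rectangle (area 86.00 mm²); the r=7.5 cylinder at (3, 13) contributes a regular 12-gon of circumradius 7.5 (area = (12/2)·7.500²·sin(360°/12) = 168.75 mm²); Merging all regions: the 2 present regions are separate (no shared area or edge), so areas and boundary lengths simply add and each stays a separate island — area = 254.75 mm². So its area = 254.75 mm². Layer 35 is larger (254.75 vs 168.75 mm²).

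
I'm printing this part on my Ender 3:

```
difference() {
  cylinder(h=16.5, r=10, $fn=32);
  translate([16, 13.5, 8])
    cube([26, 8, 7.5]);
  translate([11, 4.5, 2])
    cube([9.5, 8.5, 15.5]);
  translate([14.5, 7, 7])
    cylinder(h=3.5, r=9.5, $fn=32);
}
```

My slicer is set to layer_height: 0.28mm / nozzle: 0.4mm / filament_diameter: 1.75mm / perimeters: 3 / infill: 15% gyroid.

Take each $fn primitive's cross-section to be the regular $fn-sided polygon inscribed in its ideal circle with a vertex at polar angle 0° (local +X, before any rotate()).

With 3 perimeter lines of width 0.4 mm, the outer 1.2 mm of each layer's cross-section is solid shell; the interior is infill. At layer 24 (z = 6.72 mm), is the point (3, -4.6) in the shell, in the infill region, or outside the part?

infill

At z = 6.72 mm: the r=10 cylinder gives a regular 32-gon of circumradius 10 (constant along its height); the cube at (16, 13.5) is absent (z outside [8, 15.5]); the cube at (11, 4.5) is present — its section is the full 9.5×8.5 rectangle; the cylinder at (14.5, 7) is not intersected at this z (z outside [7, 10.5]); After the difference (first − rest): starting from the r=10 cylinder, the 9.5×8.5 cube at (11, 4.5) misses the remaining region (no effect) — 1 connected region. Overall, the cross-section is a single solid region. The nearest boundary edge runs (5.56, -8.31)→(3.83, -9.24); distance from the point to it = 4.48 mm. The point is inside the cross-section and 4.48 mm from the nearest boundary — more than the 1.2 mm shell width (3 × 0.4), so it's in the infill interior.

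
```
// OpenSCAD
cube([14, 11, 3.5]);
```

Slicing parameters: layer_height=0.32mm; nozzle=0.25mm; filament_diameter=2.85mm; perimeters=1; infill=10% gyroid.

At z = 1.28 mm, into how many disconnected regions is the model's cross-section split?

At z = 1.28 mm: the cube (footprint 14×11) is included at this height. The result has 1 disconnected region.

1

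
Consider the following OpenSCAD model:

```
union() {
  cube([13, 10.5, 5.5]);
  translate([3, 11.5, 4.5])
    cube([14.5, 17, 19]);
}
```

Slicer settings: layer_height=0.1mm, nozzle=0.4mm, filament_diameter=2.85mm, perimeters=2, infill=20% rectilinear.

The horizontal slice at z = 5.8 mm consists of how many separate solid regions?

At z = 5.8 mm: the cube is not intersected at this z (z outside [0, 5.5]); the cube at (3, 11.5) (footprint 14.5×17) is included at this height; Merging all regions: only the 14.5×17 cube at (3, 11.5) is present, so the union is just that shape — 1 connected region. The result has 1 disconnected region.

1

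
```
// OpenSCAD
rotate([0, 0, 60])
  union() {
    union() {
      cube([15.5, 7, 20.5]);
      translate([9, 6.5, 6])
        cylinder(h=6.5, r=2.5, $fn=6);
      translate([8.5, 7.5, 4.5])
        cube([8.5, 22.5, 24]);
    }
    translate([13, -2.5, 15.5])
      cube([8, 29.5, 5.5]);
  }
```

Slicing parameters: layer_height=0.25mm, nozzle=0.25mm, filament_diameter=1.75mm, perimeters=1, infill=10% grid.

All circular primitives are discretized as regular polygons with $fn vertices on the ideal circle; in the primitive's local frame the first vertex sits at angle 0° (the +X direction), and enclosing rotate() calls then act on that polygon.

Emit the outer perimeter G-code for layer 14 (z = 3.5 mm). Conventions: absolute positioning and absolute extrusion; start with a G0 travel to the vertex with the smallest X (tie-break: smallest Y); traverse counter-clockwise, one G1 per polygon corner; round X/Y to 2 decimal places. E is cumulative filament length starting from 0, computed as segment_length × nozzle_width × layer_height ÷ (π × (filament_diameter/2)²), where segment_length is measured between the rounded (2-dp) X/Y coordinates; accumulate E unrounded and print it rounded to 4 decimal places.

G0 X-6.06 Y3.50 Z3.50
G1 X0.00 Y0.00 E0.1818
G1 X7.75 Y13.42 E0.5845
G1 X1.69 Y16.92 E0.7664
G1 X-6.06 Y3.50 E1.1691

At z = 3.5 mm: the cube is present — its section is the full 15.5×7 rectangle; the cylinder at (9, 6.5) is absent (z outside [6, 12.5]); the cube at (8.5, 7.5) is absent (z outside [4.5, 28.5]); Merging all regions: only the 15.5×7 cube is present, so the union is just that shape — 1 connected region; the cube at (13, -2.5) is not intersected at this z (z outside [15.5, 21]); Combining (union): only that combined region is present, so the union is just that shape — 1 connected region; (rotated 60° about Z; rotation is an isometry so areas/perimeters/island counts are preserved). The outline is a single polygon with 4 vertices. Extrusion per mm of travel: 0.25 × 0.25 / (π × 0.875²) = 0.025984. Accumulating E over each segment gives final E = 1.1691.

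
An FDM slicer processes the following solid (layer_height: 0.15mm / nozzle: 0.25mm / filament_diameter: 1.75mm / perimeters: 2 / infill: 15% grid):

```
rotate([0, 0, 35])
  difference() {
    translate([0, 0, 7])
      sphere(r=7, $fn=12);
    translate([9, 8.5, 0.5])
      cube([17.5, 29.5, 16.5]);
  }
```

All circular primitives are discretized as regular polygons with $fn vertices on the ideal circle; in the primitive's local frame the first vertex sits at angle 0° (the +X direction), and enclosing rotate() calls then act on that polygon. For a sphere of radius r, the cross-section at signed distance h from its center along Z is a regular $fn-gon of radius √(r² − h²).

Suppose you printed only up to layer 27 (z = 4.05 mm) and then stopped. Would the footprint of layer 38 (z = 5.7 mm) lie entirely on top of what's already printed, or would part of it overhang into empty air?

part overhangs

Compare the two slices. At z = 4.05: the r=7 sphere contributes a regular 12-gon of circumradius √(7²−2.95²) = 6.348 (area = (12/2)·6.348²·sin(360°/12) = 120.89 mm²); the cube at (9, 8.5) (footprint 17.5×29.5) is included at this height (area 516.25 mm²); Subtracting the remaining from the first: starting from the r=7 sphere (120.89 mm²), the 17.5×29.5 cube at (9, 8.5) misses the remaining region (no effect) — area = 120.89 mm²; (whole slice rotated 35° about Z — lengths, areas and connectivity unchanged). At z = 5.7: the sphere: section is a regular 12-gon, circumradius = √(r²−h²) = √(7²−1.3²) = 6.878 (area = (12/2)·6.878²·sin(360°/12) = 141.93 mm²); the cube at (9, 8.5) (footprint 17.5×29.5) is included at this height (area 516.25 mm²); Taking the first minus the rest: starting from the r=7 sphere (141.93 mm²), the 17.5×29.5 cube at (9, 8.5) misses the remaining region (no effect) — area = 141.93 mm²; (rotated 35° about Z; rotation is an isometry so areas/perimeters/island counts are preserved). Checking containment: at z = 5.7 the cross-section extends beyond the z = 4.05 cross-section by about 21.04 mm².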